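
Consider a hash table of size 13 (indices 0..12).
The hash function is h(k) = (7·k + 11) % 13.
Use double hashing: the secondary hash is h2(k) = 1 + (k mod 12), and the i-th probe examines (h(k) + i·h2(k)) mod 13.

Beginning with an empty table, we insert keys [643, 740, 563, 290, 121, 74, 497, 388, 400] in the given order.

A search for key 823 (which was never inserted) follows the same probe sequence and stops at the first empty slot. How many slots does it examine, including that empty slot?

4

643: h=1 -> slot 1
740: h=4 -> slot 4
563: h=0 -> slot 0
290: h=0, h2=3, probe 0,3 -> slot 3
121: h=0, h2=2, probe 0,2 -> slot 2
74: h=9 -> slot 9
497: h=6 -> slot 6
388: h=10 -> slot 10
400: h=3, h2=5, probe 3,8 -> slot 8
Table: [563, 643, 121, 290, 740, ∅, 497, ∅, 400, 74, 388, ∅, ∅]
Lookup 823: h=0, h2=8, probe 0,8,3,11 → slot 11 empty, not found.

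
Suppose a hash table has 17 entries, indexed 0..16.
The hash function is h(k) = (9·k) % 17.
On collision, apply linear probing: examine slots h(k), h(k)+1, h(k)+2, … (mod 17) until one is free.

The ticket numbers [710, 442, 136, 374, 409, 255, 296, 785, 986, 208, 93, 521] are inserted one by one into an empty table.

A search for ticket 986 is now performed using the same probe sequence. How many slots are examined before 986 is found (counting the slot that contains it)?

710 hashes to 15; slot 15 is free => place at 15.
442 hashes to 0; slot 0 is free => place at 0.
136 hashes to 0; 0 taken => place at 1.
374 hashes to 0; 0,1 taken => place at 2.
409 hashes to 9; slot 9 is free => place at 9.
255 hashes to 0; 0,1,2 taken => place at 3.
296 hashes to 12; slot 12 is free => place at 12.
785 hashes to 10; slot 10 is free => place at 10.
986 hashes to 0; 0,1,2,3 taken => place at 4.
208 hashes to 2; 2,3,4 taken => place at 5.
93 hashes to 4; 4,5 taken => place at 6.
521 hashes to 14; slot 14 is free => place at 14.
Table: [442, 136, 374, 255, 986, 208, 93, -, -, 409, 785, -, 296, -, 521, 710, -]
Lookup 986: h=0, probe 0,1,2,3,4 → found at 4.

5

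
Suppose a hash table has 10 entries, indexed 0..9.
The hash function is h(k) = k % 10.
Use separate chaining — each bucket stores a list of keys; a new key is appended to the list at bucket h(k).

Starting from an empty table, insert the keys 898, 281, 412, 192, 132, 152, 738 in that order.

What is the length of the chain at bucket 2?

4

Insert 898: h=8, bucket 8 empty → new chain.
Insert 281: h=1, bucket 1 empty → new chain.
Insert 412: h=2, bucket 2 empty → new chain.
Insert 192: h=2, bucket 2 nonempty → append to chain.
Insert 132: h=2, bucket 2 nonempty → append to chain.
Insert 152: h=2, bucket 2 nonempty → append to chain.
Insert 738: h=8, bucket 8 nonempty → append to chain.
Final buckets:
0: -
1: 281
2: 412 -> 192 -> 132 -> 152
3: -
4: -
5: -
6: -
7: -
8: 898 -> 738
9: -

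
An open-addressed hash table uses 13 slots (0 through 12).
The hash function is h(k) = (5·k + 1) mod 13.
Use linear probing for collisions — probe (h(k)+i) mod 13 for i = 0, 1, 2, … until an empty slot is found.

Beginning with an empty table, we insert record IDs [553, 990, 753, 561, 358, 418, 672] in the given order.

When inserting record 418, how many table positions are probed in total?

4

553 hashes to 10; slot 10 is free => place at 10.
990 hashes to 11; slot 11 is free => place at 11.
753 hashes to 9; slot 9 is free => place at 9.
561 hashes to 11; 11 taken => place at 12.
358 hashes to 10; 10,11,12 taken => place at 0.
418 hashes to 11; 11,12,0 taken => place at 1.
672 hashes to 7; slot 7 is free => place at 7.
Table: [358, 418, ∅, ∅, ∅, ∅, ∅, 672, ∅, 753, 553, 990, 561]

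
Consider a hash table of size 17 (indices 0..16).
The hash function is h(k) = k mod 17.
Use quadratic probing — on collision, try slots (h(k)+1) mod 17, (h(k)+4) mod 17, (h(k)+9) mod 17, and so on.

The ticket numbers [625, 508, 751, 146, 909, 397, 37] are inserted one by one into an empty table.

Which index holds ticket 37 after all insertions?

4

Insert 625: h=13, slot 13 empty -> index 13.
Insert 508: h=15, slot 15 empty -> index 15.
Insert 751: h=3, slot 3 empty -> index 3.
Insert 146: h=10, slot 10 empty -> index 10.
Insert 909: h=8, slot 8 empty -> index 8.
Insert 397: h=6, slot 6 empty -> index 6.
Insert 37: h=3, slot 3 occupied -> index 4.
Table: [_, _, _, 751, 37, _, 397, _, 909, _, 146, _, _, 625, _, 508, _]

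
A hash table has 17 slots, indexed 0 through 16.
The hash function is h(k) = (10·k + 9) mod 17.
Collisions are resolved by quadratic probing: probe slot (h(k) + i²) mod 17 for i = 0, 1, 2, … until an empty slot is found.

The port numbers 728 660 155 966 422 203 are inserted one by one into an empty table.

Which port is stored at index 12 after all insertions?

155

728 hashes to 13; slot 13 is free → place at 13.
660 hashes to 13; 13 taken → place at 14.
155 hashes to 12; slot 12 is free → place at 12.
966 hashes to 13; 13,14 taken → place at 0.
422 hashes to 13; 13,14,0 taken → place at 5.
203 hashes to 16; slot 16 is free → place at 16.
Table: [966, ., ., ., ., 422, ., ., ., ., ., ., 155, 728, 660, ., 203]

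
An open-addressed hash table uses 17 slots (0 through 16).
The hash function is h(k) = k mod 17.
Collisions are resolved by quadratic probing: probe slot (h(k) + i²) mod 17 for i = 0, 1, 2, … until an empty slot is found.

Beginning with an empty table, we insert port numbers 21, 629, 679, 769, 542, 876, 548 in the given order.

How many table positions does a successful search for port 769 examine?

Insert 21: h=4, slot 4 empty => index 4.
Insert 629: h=0, slot 0 empty => index 0.
Insert 679: h=16, slot 16 empty => index 16.
Insert 769: h=4, slot 4 occupied => index 5.
Insert 542: h=15, slot 15 empty => index 15.
Insert 876: h=9, slot 9 empty => index 9.
Insert 548: h=4, slots 4,5 occupied => index 8.
Table: [629, ., ., ., 21, 769, ., ., 548, 876, ., ., ., ., ., 542, 679]
Lookup 769: h=4, probe 4,5 → found at 5.

2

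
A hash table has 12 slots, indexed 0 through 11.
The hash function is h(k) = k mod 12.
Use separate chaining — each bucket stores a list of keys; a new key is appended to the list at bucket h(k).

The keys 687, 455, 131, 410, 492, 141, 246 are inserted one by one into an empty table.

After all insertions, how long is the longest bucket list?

2

Insert 687: h=3, bucket 3 empty → new chain.
Insert 455: h=11, bucket 11 empty → new chain.
Insert 131: h=11, bucket 11 nonempty → append to chain.
Insert 410: h=2, bucket 2 empty → new chain.
Insert 492: h=0, bucket 0 empty → new chain.
Insert 141: h=9, bucket 9 empty → new chain.
Insert 246: h=6, bucket 6 empty → new chain.
Final buckets:
0: 492
1: _
2: 410
3: 687
4: _
5: _
6: 246
7: _
8: _
9: 141
10: _
11: 455 -> 131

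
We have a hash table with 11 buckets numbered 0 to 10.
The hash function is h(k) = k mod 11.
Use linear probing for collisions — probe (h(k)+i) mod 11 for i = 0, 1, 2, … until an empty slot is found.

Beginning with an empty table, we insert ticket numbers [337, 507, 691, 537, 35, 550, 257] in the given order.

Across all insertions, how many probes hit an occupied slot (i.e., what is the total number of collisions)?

Insert 337: h=7, slot 7 empty → index 7.
Insert 507: h=1, slot 1 empty → index 1.
Insert 691: h=9, slot 9 empty → index 9.
Insert 537: h=9, slot 9 occupied → index 10.
Insert 35: h=2, slot 2 empty → index 2.
Insert 550: h=0, slot 0 empty → index 0.
Insert 257: h=4, slot 4 empty → index 4.
Table: [550, 507, 35, ∅, 257, ∅, ∅, 337, ∅, 691, 537]

1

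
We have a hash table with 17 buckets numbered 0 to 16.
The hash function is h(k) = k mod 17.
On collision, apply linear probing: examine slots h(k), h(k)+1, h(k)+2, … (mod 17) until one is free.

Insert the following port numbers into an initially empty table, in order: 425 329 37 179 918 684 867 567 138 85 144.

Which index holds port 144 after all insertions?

425: h=0 => slot 0
329: h=6 => slot 6
37: h=3 => slot 3
179: h=9 => slot 9
918: h=0, probe 0,1 => slot 1
684: h=4 => slot 4
867: h=0, probe 0,1,2 => slot 2
567: h=6, probe 6,7 => slot 7
138: h=2, probe 2,3,4,5 => slot 5
85: h=0, probe 0,1,2,3,4,5,6,7,8 => slot 8
144: h=8, probe 8,9,10 => slot 10
Table: [425, 918, 867, 37, 684, 138, 329, 567, 85, 179, 144, _, _, _, _, _, _]

10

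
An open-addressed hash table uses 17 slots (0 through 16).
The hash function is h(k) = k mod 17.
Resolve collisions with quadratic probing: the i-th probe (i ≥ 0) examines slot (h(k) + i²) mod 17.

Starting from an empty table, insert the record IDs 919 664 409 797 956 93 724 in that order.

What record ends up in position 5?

919 hashes to 1; slot 1 is free => place at 1.
664 hashes to 1; 1 taken => place at 2.
409 hashes to 1; 1,2 taken => place at 5.
797 hashes to 15; slot 15 is free => place at 15.
956 hashes to 4; slot 4 is free => place at 4.
93 hashes to 8; slot 8 is free => place at 8.
724 hashes to 10; slot 10 is free => place at 10.
Table: [_, 919, 664, _, 956, 409, _, _, 93, _, 724, _, _, _, _, 797, _]

409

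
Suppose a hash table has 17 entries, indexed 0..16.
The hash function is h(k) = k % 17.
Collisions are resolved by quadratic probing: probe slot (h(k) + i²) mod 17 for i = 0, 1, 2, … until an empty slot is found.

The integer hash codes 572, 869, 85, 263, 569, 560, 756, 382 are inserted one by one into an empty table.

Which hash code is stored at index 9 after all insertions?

569

572 hashes to 11; slot 11 is free -> place at 11.
869 hashes to 2; slot 2 is free -> place at 2.
85 hashes to 0; slot 0 is free -> place at 0.
263 hashes to 8; slot 8 is free -> place at 8.
569 hashes to 8; 8 taken -> place at 9.
560 hashes to 16; slot 16 is free -> place at 16.
756 hashes to 8; 8,9 taken -> place at 12.
382 hashes to 8; 8,9,12,0 taken -> place at 7.
Table: [85, ∅, 869, ∅, ∅, ∅, ∅, 382, 263, 569, ∅, 572, 756, ∅, ∅, ∅, 560]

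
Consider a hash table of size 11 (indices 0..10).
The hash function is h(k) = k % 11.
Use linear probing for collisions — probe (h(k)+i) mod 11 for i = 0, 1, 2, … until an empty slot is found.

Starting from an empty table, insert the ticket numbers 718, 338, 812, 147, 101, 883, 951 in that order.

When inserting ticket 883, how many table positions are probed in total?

3

Insert 718: h=3, slot 3 empty => index 3.
Insert 338: h=8, slot 8 empty => index 8.
Insert 812: h=9, slot 9 empty => index 9.
Insert 147: h=4, slot 4 empty => index 4.
Insert 101: h=2, slot 2 empty => index 2.
Insert 883: h=3, slots 3,4 occupied => index 5.
Insert 951: h=5, slot 5 occupied => index 6.
Table: [∅, ∅, 101, 718, 147, 883, 951, ∅, 338, 812, ∅]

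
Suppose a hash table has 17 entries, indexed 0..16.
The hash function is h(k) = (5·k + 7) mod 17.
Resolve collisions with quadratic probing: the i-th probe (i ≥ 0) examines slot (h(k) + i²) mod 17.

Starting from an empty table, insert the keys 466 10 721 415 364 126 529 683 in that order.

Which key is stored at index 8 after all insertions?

466 hashes to 8; slot 8 is free → place at 8.
10 hashes to 6; slot 6 is free → place at 6.
721 hashes to 8; 8 taken → place at 9.
415 hashes to 8; 8,9 taken → place at 12.
364 hashes to 8; 8,9,12 taken → place at 0.
126 hashes to 8; 8,9,12,0 taken → place at 7.
529 hashes to 0; 0 taken → place at 1.
683 hashes to 5; slot 5 is free → place at 5.
Table: [364, 529, _, _, _, 683, 10, 126, 466, 721, _, _, 415, _, _, _, _]

466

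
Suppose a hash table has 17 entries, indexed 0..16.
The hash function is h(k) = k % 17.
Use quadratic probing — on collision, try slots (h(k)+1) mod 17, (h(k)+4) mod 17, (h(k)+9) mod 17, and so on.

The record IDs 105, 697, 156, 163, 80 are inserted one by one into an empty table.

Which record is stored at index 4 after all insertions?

156

105 hashes to 3; slot 3 is free => place at 3.
697 hashes to 0; slot 0 is free => place at 0.
156 hashes to 3; 3 taken => place at 4.
163 hashes to 10; slot 10 is free => place at 10.
80 hashes to 12; slot 12 is free => place at 12.
Table: [697, ∅, ∅, 105, 156, ∅, ∅, ∅, ∅, ∅, 163, ∅, 80, ∅, ∅, ∅, ∅]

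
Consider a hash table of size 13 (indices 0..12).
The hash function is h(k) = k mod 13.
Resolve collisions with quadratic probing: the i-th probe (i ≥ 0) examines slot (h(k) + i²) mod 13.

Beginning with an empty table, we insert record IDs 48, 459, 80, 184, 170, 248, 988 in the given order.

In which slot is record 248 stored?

5

Insert 48: h=9, slot 9 empty -> index 9.
Insert 459: h=4, slot 4 empty -> index 4.
Insert 80: h=2, slot 2 empty -> index 2.
Insert 184: h=2, slot 2 occupied -> index 3.
Insert 170: h=1, slot 1 empty -> index 1.
Insert 248: h=1, slots 1,2 occupied -> index 5.
Insert 988: h=0, slot 0 empty -> index 0.
Table: [988, 170, 80, 184, 459, 248, -, -, -, 48, -, -, -]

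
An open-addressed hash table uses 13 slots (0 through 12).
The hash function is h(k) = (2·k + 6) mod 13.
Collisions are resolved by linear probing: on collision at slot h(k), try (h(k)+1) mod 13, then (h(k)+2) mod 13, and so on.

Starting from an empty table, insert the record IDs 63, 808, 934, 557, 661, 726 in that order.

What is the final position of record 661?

Insert 63: h=2, slot 2 empty => index 2.
Insert 808: h=10, slot 10 empty => index 10.
Insert 934: h=2, slot 2 occupied => index 3.
Insert 557: h=2, slots 2,3 occupied => index 4.
Insert 661: h=2, slots 2,3,4 occupied => index 5.
Insert 726: h=2, slots 2,3,4,5 occupied => index 6.
Table: [—, —, 63, 934, 557, 661, 726, —, —, —, 808, —, —]

5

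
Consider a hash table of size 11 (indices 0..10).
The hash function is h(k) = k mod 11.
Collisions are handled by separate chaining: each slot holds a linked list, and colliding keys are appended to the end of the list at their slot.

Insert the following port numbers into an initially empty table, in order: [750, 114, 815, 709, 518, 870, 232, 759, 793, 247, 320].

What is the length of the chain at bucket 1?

750 → bucket 2
114 → bucket 4
815 → bucket 1
709 → bucket 5
518 → bucket 1 (collision)
870 → bucket 1 (collision)
232 → bucket 1 (collision)
759 → bucket 0
793 → bucket 1 (collision)
247 → bucket 5 (collision)
320 → bucket 1 (collision)
Final buckets:
0: 759
1: 815 -> 518 -> 870 -> 232 -> 793 -> 320
2: 750
3: .
4: 114
5: 709 -> 247
6: .
7: .
8: .
9: .
10: .

6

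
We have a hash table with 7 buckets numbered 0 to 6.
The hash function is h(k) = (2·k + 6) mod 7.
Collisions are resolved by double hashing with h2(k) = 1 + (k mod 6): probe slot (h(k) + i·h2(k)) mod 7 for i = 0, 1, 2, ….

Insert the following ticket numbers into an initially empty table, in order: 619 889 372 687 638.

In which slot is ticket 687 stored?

2

619 hashes to 5; slot 5 is free => place at 5.
889 hashes to 6; slot 6 is free => place at 6.
372 hashes to 1; slot 1 is free => place at 1.
687 hashes to 1, h2=4; 1,5 taken => place at 2.
638 hashes to 1, h2=3; 1 taken => place at 4.
Table: [., 372, 687, ., 638, 619, 889]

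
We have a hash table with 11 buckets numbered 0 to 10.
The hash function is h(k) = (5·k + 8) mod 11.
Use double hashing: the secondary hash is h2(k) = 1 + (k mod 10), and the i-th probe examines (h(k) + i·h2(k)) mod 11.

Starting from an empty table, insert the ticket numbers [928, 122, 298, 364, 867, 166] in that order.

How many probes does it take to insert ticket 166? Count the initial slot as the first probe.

Insert 928: h=6, slot 6 empty → index 6.
Insert 122: h=2, slot 2 empty → index 2.
Insert 298: h=2, h2=9, slot 2 occupied → index 0.
Insert 364: h=2, h2=5, slot 2 occupied → index 7.
Insert 867: h=9, slot 9 empty → index 9.
Insert 166: h=2, h2=7, slots 2,9 occupied → index 5.
Table: [298, _, 122, _, _, 166, 928, 364, _, 867, _]

3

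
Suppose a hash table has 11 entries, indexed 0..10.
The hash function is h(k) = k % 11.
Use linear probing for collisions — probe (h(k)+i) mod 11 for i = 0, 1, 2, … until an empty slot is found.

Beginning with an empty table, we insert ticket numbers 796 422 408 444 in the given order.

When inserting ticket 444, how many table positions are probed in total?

3

796: h=4 → slot 4
422: h=4, probe 4,5 → slot 5
408: h=1 → slot 1
444: h=4, probe 4,5,6 → slot 6
Table: [-, 408, -, -, 796, 422, 444, -, -, -, -]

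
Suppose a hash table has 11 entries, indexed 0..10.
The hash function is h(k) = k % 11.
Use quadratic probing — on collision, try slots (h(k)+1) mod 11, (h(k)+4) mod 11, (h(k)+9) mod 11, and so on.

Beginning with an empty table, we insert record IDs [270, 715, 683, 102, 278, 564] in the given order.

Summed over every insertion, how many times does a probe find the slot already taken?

3

Insert 270: h=6, slot 6 empty → index 6.
Insert 715: h=0, slot 0 empty → index 0.
Insert 683: h=1, slot 1 empty → index 1.
Insert 102: h=3, slot 3 empty → index 3.
Insert 278: h=3, slot 3 occupied → index 4.
Insert 564: h=3, slots 3,4 occupied → index 7.
Table: [715, 683, -, 102, 278, -, 270, 564, -, -, -]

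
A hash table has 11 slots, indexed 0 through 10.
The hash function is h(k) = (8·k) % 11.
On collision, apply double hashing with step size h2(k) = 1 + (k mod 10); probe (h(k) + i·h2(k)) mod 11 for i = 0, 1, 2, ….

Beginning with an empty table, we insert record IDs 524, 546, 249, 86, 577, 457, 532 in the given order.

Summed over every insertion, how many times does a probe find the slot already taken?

2

524 hashes to 1; slot 1 is free => place at 1.
546 hashes to 1, h2=7; 1 taken => place at 8.
249 hashes to 1, h2=10; 1 taken => place at 0.
86 hashes to 6; slot 6 is free => place at 6.
577 hashes to 7; slot 7 is free => place at 7.
457 hashes to 4; slot 4 is free => place at 4.
532 hashes to 10; slot 10 is free => place at 10.
Table: [249, 524, ., ., 457, ., 86, 577, 546, ., 532]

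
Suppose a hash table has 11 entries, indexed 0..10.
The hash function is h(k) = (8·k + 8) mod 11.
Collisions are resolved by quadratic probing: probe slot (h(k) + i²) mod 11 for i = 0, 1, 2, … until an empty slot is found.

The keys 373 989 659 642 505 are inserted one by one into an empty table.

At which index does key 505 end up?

373 hashes to 0; slot 0 is free -> place at 0.
989 hashes to 0; 0 taken -> place at 1.
659 hashes to 0; 0,1 taken -> place at 4.
642 hashes to 7; slot 7 is free -> place at 7.
505 hashes to 0; 0,1,4 taken -> place at 9.
Table: [373, 989, ∅, ∅, 659, ∅, ∅, 642, ∅, 505, ∅]

9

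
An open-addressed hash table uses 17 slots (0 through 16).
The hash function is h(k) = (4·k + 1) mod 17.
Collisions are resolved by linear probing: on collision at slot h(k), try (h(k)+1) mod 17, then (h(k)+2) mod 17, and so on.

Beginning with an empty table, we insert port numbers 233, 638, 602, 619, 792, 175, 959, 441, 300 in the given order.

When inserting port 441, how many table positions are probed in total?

3

233 hashes to 15; slot 15 is free => place at 15.
638 hashes to 3; slot 3 is free => place at 3.
602 hashes to 12; slot 12 is free => place at 12.
619 hashes to 12; 12 taken => place at 13.
792 hashes to 7; slot 7 is free => place at 7.
175 hashes to 4; slot 4 is free => place at 4.
959 hashes to 12; 12,13 taken => place at 14.
441 hashes to 14; 14,15 taken => place at 16.
300 hashes to 11; slot 11 is free => place at 11.
Table: [_, _, _, 638, 175, _, _, 792, _, _, _, 300, 602, 619, 959, 233, 441]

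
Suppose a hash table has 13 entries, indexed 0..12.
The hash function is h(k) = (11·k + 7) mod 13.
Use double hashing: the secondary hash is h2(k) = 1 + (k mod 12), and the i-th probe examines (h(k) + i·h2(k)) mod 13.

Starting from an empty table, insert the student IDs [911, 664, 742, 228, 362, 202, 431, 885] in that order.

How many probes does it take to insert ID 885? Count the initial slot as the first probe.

3

Insert 911: h=5, slot 5 empty -> index 5.
Insert 664: h=5, h2=5, slot 5 occupied -> index 10.
Insert 742: h=5, h2=11, slot 5 occupied -> index 3.
Insert 228: h=6, slot 6 empty -> index 6.
Insert 362: h=11, slot 11 empty -> index 11.
Insert 202: h=6, h2=11, slot 6 occupied -> index 4.
Insert 431: h=3, h2=12, slot 3 occupied -> index 2.
Insert 885: h=5, h2=10, slots 5,2 occupied -> index 12.
Table: [—, —, 431, 742, 202, 911, 228, —, —, —, 664, 362, 885]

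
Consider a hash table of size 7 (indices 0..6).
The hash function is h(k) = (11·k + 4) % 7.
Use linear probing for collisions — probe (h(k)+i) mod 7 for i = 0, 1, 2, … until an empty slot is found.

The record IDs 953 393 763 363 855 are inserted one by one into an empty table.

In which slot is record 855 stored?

3

953 hashes to 1; slot 1 is free → place at 1.
393 hashes to 1; 1 taken → place at 2.
763 hashes to 4; slot 4 is free → place at 4.
363 hashes to 0; slot 0 is free → place at 0.
855 hashes to 1; 1,2 taken → place at 3.
Table: [363, 953, 393, 855, 763, -, -]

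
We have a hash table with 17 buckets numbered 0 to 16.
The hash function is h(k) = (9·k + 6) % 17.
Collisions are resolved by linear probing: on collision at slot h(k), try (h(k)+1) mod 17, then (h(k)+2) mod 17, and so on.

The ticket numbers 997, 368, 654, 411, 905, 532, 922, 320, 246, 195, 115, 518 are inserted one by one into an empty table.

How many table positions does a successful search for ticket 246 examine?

997 hashes to 3; slot 3 is free => place at 3.
368 hashes to 3; 3 taken => place at 4.
654 hashes to 10; slot 10 is free => place at 10.
411 hashes to 16; slot 16 is free => place at 16.
905 hashes to 8; slot 8 is free => place at 8.
532 hashes to 0; slot 0 is free => place at 0.
922 hashes to 8; 8 taken => place at 9.
320 hashes to 13; slot 13 is free => place at 13.
246 hashes to 10; 10 taken => place at 11.
195 hashes to 10; 10,11 taken => place at 12.
115 hashes to 4; 4 taken => place at 5.
518 hashes to 10; 10,11,12,13 taken => place at 14.
Table: [532, _, _, 997, 368, 115, _, _, 905, 922, 654, 246, 195, 320, 518, _, 411]
Lookup 246: h=10, probe 10,11 → found at 11.

2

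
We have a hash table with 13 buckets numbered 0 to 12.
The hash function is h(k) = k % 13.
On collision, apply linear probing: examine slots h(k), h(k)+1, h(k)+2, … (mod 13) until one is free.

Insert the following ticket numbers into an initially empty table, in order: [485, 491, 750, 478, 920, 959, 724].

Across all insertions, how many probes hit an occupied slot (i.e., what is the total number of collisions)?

Insert 485: h=4, slot 4 empty => index 4.
Insert 491: h=10, slot 10 empty => index 10.
Insert 750: h=9, slot 9 empty => index 9.
Insert 478: h=10, slot 10 occupied => index 11.
Insert 920: h=10, slots 10,11 occupied => index 12.
Insert 959: h=10, slots 10,11,12 occupied => index 0.
Insert 724: h=9, slots 9,10,11,12,0 occupied => index 1.
Table: [959, 724, —, —, 485, —, —, —, —, 750, 491, 478, 920]

11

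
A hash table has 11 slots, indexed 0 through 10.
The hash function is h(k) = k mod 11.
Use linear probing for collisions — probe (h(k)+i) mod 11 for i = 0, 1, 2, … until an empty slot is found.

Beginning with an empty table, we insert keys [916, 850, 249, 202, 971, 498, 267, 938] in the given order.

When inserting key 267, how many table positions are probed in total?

916: h=3 → slot 3
850: h=3, probe 3,4 → slot 4
249: h=7 → slot 7
202: h=4, probe 4,5 → slot 5
971: h=3, probe 3,4,5,6 → slot 6
498: h=3, probe 3,4,5,6,7,8 → slot 8
267: h=3, probe 3,4,5,6,7,8,9 → slot 9
938: h=3, probe 3,4,5,6,7,8,9,10 → slot 10
Table: [., ., ., 916, 850, 202, 971, 249, 498, 267, 938]

7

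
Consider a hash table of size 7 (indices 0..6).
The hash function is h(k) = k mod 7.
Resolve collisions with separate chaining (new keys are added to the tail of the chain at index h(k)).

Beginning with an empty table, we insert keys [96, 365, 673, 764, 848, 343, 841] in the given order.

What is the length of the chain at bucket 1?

96 -> bucket 5
365 -> bucket 1
673 -> bucket 1 (collision)
764 -> bucket 1 (collision)
848 -> bucket 1 (collision)
343 -> bucket 0
841 -> bucket 1 (collision)
Final buckets:
0: 343
1: 365 -> 673 -> 764 -> 848 -> 841
2: —
3: —
4: —
5: 96
6: —

5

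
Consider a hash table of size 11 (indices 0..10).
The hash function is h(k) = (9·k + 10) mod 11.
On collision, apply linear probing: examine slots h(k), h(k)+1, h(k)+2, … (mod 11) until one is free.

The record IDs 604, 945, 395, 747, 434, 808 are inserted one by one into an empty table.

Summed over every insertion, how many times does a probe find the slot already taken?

604: h=1 -> slot 1
945: h=1, probe 1,2 -> slot 2
395: h=1, probe 1,2,3 -> slot 3
747: h=1, probe 1,2,3,4 -> slot 4
434: h=0 -> slot 0
808: h=0, probe 0,1,2,3,4,5 -> slot 5
Table: [434, 604, 945, 395, 747, 808, -, -, -, -, -]

11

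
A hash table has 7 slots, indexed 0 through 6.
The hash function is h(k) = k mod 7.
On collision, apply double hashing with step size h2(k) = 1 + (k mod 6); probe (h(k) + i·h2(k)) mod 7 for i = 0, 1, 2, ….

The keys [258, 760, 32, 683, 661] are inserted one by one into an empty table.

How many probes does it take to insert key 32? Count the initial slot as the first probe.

2

258: h=6 -> slot 6
760: h=4 -> slot 4
32: h=4, h2=3, probe 4,0 -> slot 0
683: h=4, h2=6, probe 4,3 -> slot 3
661: h=3, h2=2, probe 3,5 -> slot 5
Table: [32, -, -, 683, 760, 661, 258]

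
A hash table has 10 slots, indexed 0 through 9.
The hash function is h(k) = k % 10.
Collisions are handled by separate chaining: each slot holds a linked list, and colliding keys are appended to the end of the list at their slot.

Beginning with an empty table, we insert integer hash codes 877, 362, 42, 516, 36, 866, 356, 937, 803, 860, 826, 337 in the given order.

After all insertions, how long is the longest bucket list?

877 -> bucket 7
362 -> bucket 2
42 -> bucket 2 (collision)
516 -> bucket 6
36 -> bucket 6 (collision)
866 -> bucket 6 (collision)
356 -> bucket 6 (collision)
937 -> bucket 7 (collision)
803 -> bucket 3
860 -> bucket 0
826 -> bucket 6 (collision)
337 -> bucket 7 (collision)
Final buckets:
0: 860
1: —
2: 362 -> 42
3: 803
4: —
5: —
6: 516 -> 36 -> 866 -> 356 -> 826
7: 877 -> 937 -> 337
8: —
9: —

5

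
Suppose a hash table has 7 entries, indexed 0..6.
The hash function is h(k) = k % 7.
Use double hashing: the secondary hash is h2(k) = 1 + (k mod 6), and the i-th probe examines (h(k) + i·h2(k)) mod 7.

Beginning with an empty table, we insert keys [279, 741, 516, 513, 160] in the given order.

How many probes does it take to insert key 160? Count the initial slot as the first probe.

2

279: h=6 => slot 6
741: h=6, h2=4, probe 6,3 => slot 3
516: h=5 => slot 5
513: h=2 => slot 2
160: h=6, h2=5, probe 6,4 => slot 4
Table: [∅, ∅, 513, 741, 160, 516, 279]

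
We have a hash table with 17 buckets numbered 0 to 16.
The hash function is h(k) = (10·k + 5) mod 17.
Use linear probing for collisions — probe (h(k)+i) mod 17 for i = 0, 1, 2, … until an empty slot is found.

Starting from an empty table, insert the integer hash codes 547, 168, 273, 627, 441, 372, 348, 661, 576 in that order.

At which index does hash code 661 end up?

5

547: h=1 -> slot 1
168: h=2 -> slot 2
273: h=15 -> slot 15
627: h=2, probe 2,3 -> slot 3
441: h=12 -> slot 12
372: h=2, probe 2,3,4 -> slot 4
348: h=0 -> slot 0
661: h=2, probe 2,3,4,5 -> slot 5
576: h=2, probe 2,3,4,5,6 -> slot 6
Table: [348, 547, 168, 627, 372, 661, 576, _, _, _, _, _, 441, _, _, 273, _]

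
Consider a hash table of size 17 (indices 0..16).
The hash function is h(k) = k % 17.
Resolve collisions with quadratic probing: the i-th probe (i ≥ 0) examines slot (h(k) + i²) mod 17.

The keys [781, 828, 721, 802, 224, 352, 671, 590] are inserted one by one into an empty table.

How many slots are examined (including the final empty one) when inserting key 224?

2

781 hashes to 16; slot 16 is free → place at 16.
828 hashes to 12; slot 12 is free → place at 12.
721 hashes to 7; slot 7 is free → place at 7.
802 hashes to 3; slot 3 is free → place at 3.
224 hashes to 3; 3 taken → place at 4.
352 hashes to 12; 12 taken → place at 13.
671 hashes to 8; slot 8 is free → place at 8.
590 hashes to 12; 12,13,16,4 taken → place at 11.
Table: [—, —, —, 802, 224, —, —, 721, 671, —, —, 590, 828, 352, —, —, 781]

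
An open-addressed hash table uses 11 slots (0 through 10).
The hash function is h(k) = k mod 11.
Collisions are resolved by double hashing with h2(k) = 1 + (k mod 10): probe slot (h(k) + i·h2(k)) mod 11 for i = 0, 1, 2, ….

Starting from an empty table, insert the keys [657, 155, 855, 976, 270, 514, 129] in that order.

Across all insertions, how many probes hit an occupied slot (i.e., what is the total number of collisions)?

657 hashes to 8; slot 8 is free -> place at 8.
155 hashes to 1; slot 1 is free -> place at 1.
855 hashes to 8, h2=6; 8 taken -> place at 3.
976 hashes to 8, h2=7; 8 taken -> place at 4.
270 hashes to 6; slot 6 is free -> place at 6.
514 hashes to 8, h2=5; 8 taken -> place at 2.
129 hashes to 8, h2=10; 8 taken -> place at 7.
Table: [—, 155, 514, 855, 976, —, 270, 129, 657, —, —]

4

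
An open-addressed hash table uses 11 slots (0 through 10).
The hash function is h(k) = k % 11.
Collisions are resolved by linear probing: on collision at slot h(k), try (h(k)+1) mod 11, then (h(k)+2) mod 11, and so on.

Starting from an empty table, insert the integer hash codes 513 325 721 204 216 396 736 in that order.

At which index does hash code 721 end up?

8

513 hashes to 7; slot 7 is free => place at 7.
325 hashes to 6; slot 6 is free => place at 6.
721 hashes to 6; 6,7 taken => place at 8.
204 hashes to 6; 6,7,8 taken => place at 9.
216 hashes to 7; 7,8,9 taken => place at 10.
396 hashes to 0; slot 0 is free => place at 0.
736 hashes to 10; 10,0 taken => place at 1.
Table: [396, 736, ., ., ., ., 325, 513, 721, 204, 216]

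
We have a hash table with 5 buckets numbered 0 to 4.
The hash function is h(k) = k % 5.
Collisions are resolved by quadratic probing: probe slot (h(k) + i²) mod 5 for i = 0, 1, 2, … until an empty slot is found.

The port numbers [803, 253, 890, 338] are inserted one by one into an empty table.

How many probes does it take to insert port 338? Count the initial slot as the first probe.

3

803: h=3 → slot 3
253: h=3, probe 3,4 → slot 4
890: h=0 → slot 0
338: h=3, probe 3,4,2 → slot 2
Table: [890, ∅, 338, 803, 253]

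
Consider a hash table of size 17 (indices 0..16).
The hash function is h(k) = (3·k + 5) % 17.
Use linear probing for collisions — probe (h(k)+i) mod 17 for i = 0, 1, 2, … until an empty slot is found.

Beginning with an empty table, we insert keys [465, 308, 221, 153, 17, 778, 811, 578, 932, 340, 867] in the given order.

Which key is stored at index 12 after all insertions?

578

465: h=6 -> slot 6
308: h=11 -> slot 11
221: h=5 -> slot 5
153: h=5, probe 5,6,7 -> slot 7
17: h=5, probe 5,6,7,8 -> slot 8
778: h=10 -> slot 10
811: h=7, probe 7,8,9 -> slot 9
578: h=5, probe 5,6,7,8,9,10,11,12 -> slot 12
932: h=13 -> slot 13
340: h=5, probe 5,6,7,8,9,10,11,12,13,14 -> slot 14
867: h=5, probe 5,6,7,8,9,10,11,12,13,14,15 -> slot 15
Table: [—, —, —, —, —, 221, 465, 153, 17, 811, 778, 308, 578, 932, 340, 867, —]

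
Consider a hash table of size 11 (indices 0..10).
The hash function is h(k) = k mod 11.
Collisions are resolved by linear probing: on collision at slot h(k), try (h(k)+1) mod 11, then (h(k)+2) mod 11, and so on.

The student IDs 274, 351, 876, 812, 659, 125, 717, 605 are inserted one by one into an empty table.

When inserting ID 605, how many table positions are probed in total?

4

Insert 274: h=10, slot 10 empty -> index 10.
Insert 351: h=10, slot 10 occupied -> index 0.
Insert 876: h=7, slot 7 empty -> index 7.
Insert 812: h=9, slot 9 empty -> index 9.
Insert 659: h=10, slots 10,0 occupied -> index 1.
Insert 125: h=4, slot 4 empty -> index 4.
Insert 717: h=2, slot 2 empty -> index 2.
Insert 605: h=0, slots 0,1,2 occupied -> index 3.
Table: [351, 659, 717, 605, 125, -, -, 876, -, 812, 274]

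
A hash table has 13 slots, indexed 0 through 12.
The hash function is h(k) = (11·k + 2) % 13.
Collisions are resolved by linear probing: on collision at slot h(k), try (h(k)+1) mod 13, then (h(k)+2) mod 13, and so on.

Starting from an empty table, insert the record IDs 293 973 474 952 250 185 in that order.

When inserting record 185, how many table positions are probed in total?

293: h=1 => slot 1
973: h=6 => slot 6
474: h=3 => slot 3
952: h=9 => slot 9
250: h=9, probe 9,10 => slot 10
185: h=9, probe 9,10,11 => slot 11
Table: [—, 293, —, 474, —, —, 973, —, —, 952, 250, 185, —]

3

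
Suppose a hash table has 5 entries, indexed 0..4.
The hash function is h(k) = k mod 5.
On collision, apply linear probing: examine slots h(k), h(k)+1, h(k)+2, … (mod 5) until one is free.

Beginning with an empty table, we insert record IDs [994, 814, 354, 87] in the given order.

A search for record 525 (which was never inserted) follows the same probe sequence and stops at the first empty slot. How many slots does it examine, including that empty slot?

4

994: h=4 -> slot 4
814: h=4, probe 4,0 -> slot 0
354: h=4, probe 4,0,1 -> slot 1
87: h=2 -> slot 2
Table: [814, 354, 87, —, 994]
Lookup 525: h=0, probe 0,1,2,3 → slot 3 empty, not found.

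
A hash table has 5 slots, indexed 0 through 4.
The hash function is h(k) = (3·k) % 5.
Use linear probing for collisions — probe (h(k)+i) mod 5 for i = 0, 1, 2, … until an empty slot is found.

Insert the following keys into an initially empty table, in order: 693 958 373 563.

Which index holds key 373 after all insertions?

1

Insert 693: h=4, slot 4 empty → index 4.
Insert 958: h=4, slot 4 occupied → index 0.
Insert 373: h=4, slots 4,0 occupied → index 1.
Insert 563: h=4, slots 4,0,1 occupied → index 2.
Table: [958, 373, 563, ., 693]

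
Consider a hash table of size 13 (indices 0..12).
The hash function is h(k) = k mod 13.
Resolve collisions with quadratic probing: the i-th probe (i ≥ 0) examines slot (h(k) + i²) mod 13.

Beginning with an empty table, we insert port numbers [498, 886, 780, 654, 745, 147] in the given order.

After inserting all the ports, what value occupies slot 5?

654

498: h=4 → slot 4
886: h=2 → slot 2
780: h=0 → slot 0
654: h=4, probe 4,5 → slot 5
745: h=4, probe 4,5,8 → slot 8
147: h=4, probe 4,5,8,0,7 → slot 7
Table: [780, ∅, 886, ∅, 498, 654, ∅, 147, 745, ∅, ∅, ∅, ∅]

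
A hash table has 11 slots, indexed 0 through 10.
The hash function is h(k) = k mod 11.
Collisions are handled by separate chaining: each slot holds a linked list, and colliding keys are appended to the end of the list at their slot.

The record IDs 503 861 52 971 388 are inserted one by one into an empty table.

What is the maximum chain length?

3

Insert 503: h=8, bucket 8 empty -> new chain.
Insert 861: h=3, bucket 3 empty -> new chain.
Insert 52: h=8, bucket 8 nonempty -> append to chain.
Insert 971: h=3, bucket 3 nonempty -> append to chain.
Insert 388: h=3, bucket 3 nonempty -> append to chain.
Final buckets:
0: .
1: .
2: .
3: 861 -> 971 -> 388
4: .
5: .
6: .
7: .
8: 503 -> 52
9: .
10: .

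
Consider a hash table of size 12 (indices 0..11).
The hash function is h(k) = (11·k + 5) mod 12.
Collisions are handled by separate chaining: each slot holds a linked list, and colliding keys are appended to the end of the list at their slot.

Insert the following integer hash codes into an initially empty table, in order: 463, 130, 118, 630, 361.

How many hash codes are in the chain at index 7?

463 -> bucket 10
130 -> bucket 7
118 -> bucket 7 (collision)
630 -> bucket 11
361 -> bucket 4
Final buckets:
0: -
1: -
2: -
3: -
4: 361
5: -
6: -
7: 130 -> 118
8: -
9: -
10: 463
11: 630

2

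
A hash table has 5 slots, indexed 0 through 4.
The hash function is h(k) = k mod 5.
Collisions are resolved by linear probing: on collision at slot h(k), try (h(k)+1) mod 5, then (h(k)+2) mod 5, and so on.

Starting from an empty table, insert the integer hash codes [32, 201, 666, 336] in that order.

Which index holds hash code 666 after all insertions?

3

32: h=2 => slot 2
201: h=1 => slot 1
666: h=1, probe 1,2,3 => slot 3
336: h=1, probe 1,2,3,4 => slot 4
Table: [—, 201, 32, 666, 336]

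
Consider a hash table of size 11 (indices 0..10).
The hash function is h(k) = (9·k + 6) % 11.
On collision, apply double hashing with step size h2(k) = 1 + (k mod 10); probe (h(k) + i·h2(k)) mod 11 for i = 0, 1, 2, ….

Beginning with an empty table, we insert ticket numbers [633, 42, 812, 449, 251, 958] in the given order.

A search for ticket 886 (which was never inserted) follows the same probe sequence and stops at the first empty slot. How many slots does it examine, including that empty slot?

633: h=5 → slot 5
42: h=10 → slot 10
812: h=10, h2=3, probe 10,2 → slot 2
449: h=10, h2=10, probe 10,9 → slot 9
251: h=10, h2=2, probe 10,1 → slot 1
958: h=4 → slot 4
Table: [., 251, 812, ., 958, 633, ., ., ., 449, 42]
Lookup 886: h=5, h2=7, probe 5,1,8 → slot 8 empty, not found.

3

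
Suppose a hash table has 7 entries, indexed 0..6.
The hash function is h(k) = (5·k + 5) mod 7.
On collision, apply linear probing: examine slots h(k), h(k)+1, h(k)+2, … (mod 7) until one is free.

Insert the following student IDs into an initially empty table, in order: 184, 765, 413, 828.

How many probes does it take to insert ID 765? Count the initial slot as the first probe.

2

184 hashes to 1; slot 1 is free → place at 1.
765 hashes to 1; 1 taken → place at 2.
413 hashes to 5; slot 5 is free → place at 5.
828 hashes to 1; 1,2 taken → place at 3.
Table: [_, 184, 765, 828, _, 413, _]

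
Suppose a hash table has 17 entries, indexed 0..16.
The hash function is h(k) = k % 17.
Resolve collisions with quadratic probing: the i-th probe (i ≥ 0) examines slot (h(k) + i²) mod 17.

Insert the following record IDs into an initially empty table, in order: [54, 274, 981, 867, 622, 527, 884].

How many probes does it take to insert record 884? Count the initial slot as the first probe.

54 hashes to 3; slot 3 is free => place at 3.
274 hashes to 2; slot 2 is free => place at 2.
981 hashes to 12; slot 12 is free => place at 12.
867 hashes to 0; slot 0 is free => place at 0.
622 hashes to 10; slot 10 is free => place at 10.
527 hashes to 0; 0 taken => place at 1.
884 hashes to 0; 0,1 taken => place at 4.
Table: [867, 527, 274, 54, 884, ., ., ., ., ., 622, ., 981, ., ., ., .]

3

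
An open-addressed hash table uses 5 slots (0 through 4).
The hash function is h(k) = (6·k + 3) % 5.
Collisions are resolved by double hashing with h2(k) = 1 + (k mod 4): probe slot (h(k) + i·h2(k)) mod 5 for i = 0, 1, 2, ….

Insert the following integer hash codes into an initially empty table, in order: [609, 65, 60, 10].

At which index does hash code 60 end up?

4

609 hashes to 2; slot 2 is free => place at 2.
65 hashes to 3; slot 3 is free => place at 3.
60 hashes to 3, h2=1; 3 taken => place at 4.
10 hashes to 3, h2=3; 3 taken => place at 1.
Table: [—, 10, 609, 65, 60]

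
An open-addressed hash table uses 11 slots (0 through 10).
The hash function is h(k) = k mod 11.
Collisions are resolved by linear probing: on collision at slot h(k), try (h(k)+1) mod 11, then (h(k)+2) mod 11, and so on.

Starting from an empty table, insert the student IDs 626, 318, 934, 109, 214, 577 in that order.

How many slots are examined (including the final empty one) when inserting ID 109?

4

Insert 626: h=10, slot 10 empty → index 10.
Insert 318: h=10, slot 10 occupied → index 0.
Insert 934: h=10, slots 10,0 occupied → index 1.
Insert 109: h=10, slots 10,0,1 occupied → index 2.
Insert 214: h=5, slot 5 empty → index 5.
Insert 577: h=5, slot 5 occupied → index 6.
Table: [318, 934, 109, —, —, 214, 577, —, —, —, 626]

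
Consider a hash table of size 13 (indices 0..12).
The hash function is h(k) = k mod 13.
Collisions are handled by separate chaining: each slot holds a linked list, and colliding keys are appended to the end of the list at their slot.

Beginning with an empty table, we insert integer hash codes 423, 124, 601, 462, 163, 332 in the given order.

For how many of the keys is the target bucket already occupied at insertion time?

4

423 → bucket 7
124 → bucket 7 (collision)
601 → bucket 3
462 → bucket 7 (collision)
163 → bucket 7 (collision)
332 → bucket 7 (collision)
Final buckets:
0: ∅
1: ∅
2: ∅
3: 601
4: ∅
5: ∅
6: ∅
7: 423 -> 124 -> 462 -> 163 -> 332
8: ∅
9: ∅
10: ∅
11: ∅
12: ∅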